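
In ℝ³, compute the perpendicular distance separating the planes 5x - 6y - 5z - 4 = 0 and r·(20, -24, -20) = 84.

17√86/86

Divide the second equation by 4 to match normals: 5x - 6y - 5z = 21.
With common normal n = (5, -6, -5) (|n| = √86), the distance is |4 − 21|/|n| = 17/√86.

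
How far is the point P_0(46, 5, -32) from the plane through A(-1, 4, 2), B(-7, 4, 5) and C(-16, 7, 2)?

AB = (-6, 0, 3) and AC = (-15, 3, 0), so a normal is n = AB × AC = (-9, -45, -18).
d = |(-9)·46 + (-45)·5 + (-18)·(-32) − (-207)| / √(81 + 2025 + 324) = |144| / (9√30) = 16/√30.

8√30/15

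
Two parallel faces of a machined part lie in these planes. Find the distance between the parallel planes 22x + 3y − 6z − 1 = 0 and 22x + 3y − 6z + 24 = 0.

25/23

Both planes have normal n = (22, 3, −6), |n| = 23. Any point on the first plane is at distance |(-24) − 1|/|n| = 25/23 from the second.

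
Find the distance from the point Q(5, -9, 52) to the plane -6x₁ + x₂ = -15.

24√37/37

d = |(-6)·5 + 1·(-9) − (-15)| / √(36 + 1 + 0) = |-24| / √37 = 24/√37.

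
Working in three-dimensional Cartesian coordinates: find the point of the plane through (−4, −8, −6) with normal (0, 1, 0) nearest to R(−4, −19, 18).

(-4, -8, 18)

n = (0, 1, 0), |n|² = 1, and n·R − (-8) = -11.
t = -11/1 = -11, so the foot is R − t·n = (−4, −19, 18) − (-11)·(0, 1, 0) = (−4, −8, 18).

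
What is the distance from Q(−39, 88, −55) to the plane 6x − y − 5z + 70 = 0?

23/√62

Normal vector n = (6, −1, −5), and n·(−39, 88, −55) − (−70) = 23.
|n| = √(36 + 1 + 25) = √62, so the distance is |23|/√62 = 23/√62.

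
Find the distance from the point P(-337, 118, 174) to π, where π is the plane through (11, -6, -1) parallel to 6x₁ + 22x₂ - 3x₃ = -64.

5

Parallel planes share the normal n = (6, 22, -3); since (11, -6, -1) lies on the plane, its equation is 6x₁ + 22x₂ - 3x₃ = -63.
d = |6·(-337) + 22·118 + (-3)·174 − (-63)| / √(36 + 484 + 9) = |115| / 23 = 5.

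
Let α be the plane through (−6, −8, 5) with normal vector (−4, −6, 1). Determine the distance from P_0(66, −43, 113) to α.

The plane has equation n·(r − (−6, −8, 5)) = 0, i.e. n·r = 77.
d = |(-4)·66 + (-6)·(-43) + 1·113 − 77| / √(16 + 36 + 1) = |30| / √53 = 30√53/53.

30/√53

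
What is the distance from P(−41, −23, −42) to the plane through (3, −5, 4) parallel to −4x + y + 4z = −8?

Parallel planes share the normal n = (−4, 1, 4); since (3, −5, 4) lies on the plane, its equation is −4x + y + 4z = -1.
Then n·(−41, −23, −42) − (−1) = −26.
|n| = √(16 + 1 + 16) = √33, so the distance is |-26|/√33 = 26/√33.

26√33/33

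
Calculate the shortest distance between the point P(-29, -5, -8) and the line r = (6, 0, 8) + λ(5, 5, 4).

15√2

Direction vector d = (5, 5, 4).
AP = (-35, -5, -16); AP·d = -264, |AP|² = 1506, |d|² = 66.
distance² = |AP|² − (AP·d)²/|d|² = 1506 − 69696/66 = 450, so the distance is 15√2.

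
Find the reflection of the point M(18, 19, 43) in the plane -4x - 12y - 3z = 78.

(-6, -53, 25)

With n = (-4, -12, -3), the signed offset is (n·M − 78)/|n|² = -507/169 = -3.
M' = M − 2t·n = (18, 19, 43) − (-6)·(-4, -12, -3) = (-6, -53, 25).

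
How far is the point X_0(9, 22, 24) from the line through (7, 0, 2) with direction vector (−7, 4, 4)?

Direction vector d = (−7, 4, 4).
AP = (2, 22, 22); AP·d = 162, |AP|² = 972, |d|² = 81.
distance² = |AP|² − (AP·d)²/|d|² = 972 − 26244/81 = 648, so the distance is 18√2.

18√2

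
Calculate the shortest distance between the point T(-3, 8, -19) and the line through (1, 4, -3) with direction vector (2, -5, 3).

Direction vector d = (2, -5, 3).
AP = (-4, 4, -16); AP·d = -76, |AP|² = 288, |d|² = 38.
distance² = |AP|² − (AP·d)²/|d|² = 288 − 5776/38 = 136, so the distance is 2√34.

2√34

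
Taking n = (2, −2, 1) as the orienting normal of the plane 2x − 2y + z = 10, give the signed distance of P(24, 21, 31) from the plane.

n·P − 10 = 27.
|n| = 3, so the signed distance is 27/3 = 9.

9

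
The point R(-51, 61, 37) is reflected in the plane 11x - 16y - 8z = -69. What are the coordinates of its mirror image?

(37, -67, -27)

With n = (11, -16, -8), the signed offset is (n·R − (-69))/|n|² = -1764/441 = -4.
R' = R − 2t·n = (-51, 61, 37) − (-8)·(11, -16, -8) = (37, -67, -27).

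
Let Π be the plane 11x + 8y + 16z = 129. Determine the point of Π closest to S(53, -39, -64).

(75, -23, -32)

The perpendicular from S has direction n = (11, 8, 16): r = (53, -39, -64) + λ(11, 8, 16).
Substitute into the plane: n·(S + λn) = 129 gives -753 + 441λ = 129, so λ = 2.
Foot = (53, -39, -64) + 2·(11, 8, 16) = (75, -23, -32).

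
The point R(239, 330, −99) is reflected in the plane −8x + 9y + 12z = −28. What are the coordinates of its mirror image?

(3967/17, 5718/17, -1539/17)

n = (−8, 9, 12), |n|² = 289, n·R − (-28) = -102, so t = -102/289 = -6/17.
Foot F = R − (-6/17)·n = (4015/17, 5664/17, −1611/17); the reflection is 2F − R = (3967/17, 5718/17, −1539/17).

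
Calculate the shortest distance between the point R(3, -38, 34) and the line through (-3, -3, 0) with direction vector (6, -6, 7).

Direction vector d = (6, -6, 7).
AP = (6, -35, 34), and AP × d = (-41, 162, 174).
|AP × d|² = 58201 and |d|² = 121, so the distance is √(58201/121) = √481.

√481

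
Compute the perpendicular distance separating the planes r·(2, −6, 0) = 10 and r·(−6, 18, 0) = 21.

Divide the second equation by -3 to match normals: 2x − 6y = -7.
Both planes have normal n = (2, −6, 0), |n| = 2√10. Any point on the first plane is at distance |(-7) − 10|/|n| = 17/(2√10) = 17√10/20 from the second.

17√10/20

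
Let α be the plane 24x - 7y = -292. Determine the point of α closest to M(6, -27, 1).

n = (24, -7, 0), |n|² = 625, and n·M − (-292) = 625.
t = 625/625 = 1, so the foot is M − t·n = (6, -27, 1) − 1·(24, -7, 0) = (-18, -20, 1).

(-18, -20, 1)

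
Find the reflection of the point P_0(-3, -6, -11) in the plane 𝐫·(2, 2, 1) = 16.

(17, 14, -1)

With n = (2, 2, 1), the signed offset is (n·P_0 − 16)/|n|² = -45/9 = -5.
P_0' = P_0 − 2t·n = (-3, -6, -11) − (-10)·(2, 2, 1) = (17, 14, -1).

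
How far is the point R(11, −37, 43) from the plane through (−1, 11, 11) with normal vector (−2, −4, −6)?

12/√14

The plane has equation n·(r − (−1, 11, 11)) = 0, i.e. n·r = -108.
Then n·(11, −37, 43) − (−108) = −24.
|n| = √(4 + 16 + 36) = 2√14, so the distance is |-24|/(2√14) = 12/√14.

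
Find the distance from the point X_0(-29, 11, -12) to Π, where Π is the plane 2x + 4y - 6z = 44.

√14/2

Normal vector n = (2, 4, -6), and n·(-29, 11, -12) - 44 = 14.
|n| = √(4 + 16 + 36) = 2√14, so the distance is |14|/(2√14) = 7/√14.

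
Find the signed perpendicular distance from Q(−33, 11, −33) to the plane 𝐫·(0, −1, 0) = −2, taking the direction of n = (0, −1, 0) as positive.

n·Q − (-2) = -9.
|n| = 1, so the signed distance is -9/1 = -9.

-9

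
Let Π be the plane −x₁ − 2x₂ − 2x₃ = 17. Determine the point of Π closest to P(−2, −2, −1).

(-3, -4, -3)

n = (−1, −2, −2), |n|² = 9, and n·P − 17 = -9.
t = -9/9 = -1, so the foot is P − t·n = (−2, −2, −1) − (-1)·(−1, −2, −2) = (−3, −4, −3).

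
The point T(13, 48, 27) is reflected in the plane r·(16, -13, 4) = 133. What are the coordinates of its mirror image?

(45, 22, 35)

With n = (16, -13, 4), the signed offset is (n·T − 133)/|n|² = -441/441 = -1.
T' = T − 2t·n = (13, 48, 27) − (-2)·(16, -13, 4) = (45, 22, 35).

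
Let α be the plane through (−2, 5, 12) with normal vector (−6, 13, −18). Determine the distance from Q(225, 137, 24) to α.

6

The plane has equation n·(r − (−2, 5, 12)) = 0, i.e. n·r = -139.
Then n·(225, 137, 24) − (−139) = 138.
|n| = √(36 + 169 + 324) = 23, so the distance is |138|/23 = 6.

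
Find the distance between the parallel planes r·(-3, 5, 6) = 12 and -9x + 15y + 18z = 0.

6√70/35

Divide the second equation by 3 to match normals: -3x + 5y + 6z = 0.
With common normal n = (-3, 5, 6) (|n| = √70), the distance is |12 − 0|/|n| = 12/√70.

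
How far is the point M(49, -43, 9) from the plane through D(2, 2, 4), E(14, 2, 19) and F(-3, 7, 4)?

5√66/33

DE = (12, 0, 15) and DF = (-5, 5, 0), so a normal is n = DE × DF = (-75, -75, 60).
d = |(-75)·49 + (-75)·(-43) + 60·9 − (-60)| / √(5625 + 5625 + 3600) = |150| / (15√66) = 5√66/33.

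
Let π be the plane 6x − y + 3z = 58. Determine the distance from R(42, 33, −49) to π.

14/√46

Normal vector n = (6, −1, 3), and n·(42, 33, −49) − 58 = 14.
|n| = √(36 + 1 + 9) = √46, so the distance is |14|/√46 = 14/√46.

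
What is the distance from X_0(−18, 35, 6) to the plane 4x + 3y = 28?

Normal vector n = (4, 3, 0), and n·(−18, 35, 6) − 28 = 5.
|n| = √(16 + 9 + 0) = 5, so the distance is |5|/5 = 1.

1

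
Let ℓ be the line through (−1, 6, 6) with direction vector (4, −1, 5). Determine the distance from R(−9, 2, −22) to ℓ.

8√3

Direction vector d = (4, −1, 5).
AP = (−8, −4, −28); AP·d = -168, |AP|² = 864, |d|² = 42.
distance² = |AP|² − (AP·d)²/|d|² = 864 − 28224/42 = 192, so the distance is 8√3.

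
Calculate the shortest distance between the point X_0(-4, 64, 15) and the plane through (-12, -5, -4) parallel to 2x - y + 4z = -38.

23√21/21

Parallel planes share the normal n = (2, -1, 4); since (-12, -5, -4) lies on the plane, its equation is 2x - y + 4z = -35.
Then n·(-4, 64, 15) - (-35) = 23.
|n| = √(4 + 1 + 16) = √21, so the distance is |23|/√21 = 23√21/21.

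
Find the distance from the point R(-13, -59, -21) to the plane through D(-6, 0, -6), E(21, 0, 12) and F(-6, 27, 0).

25/11

DE = (27, 0, 18) and DF = (0, 27, 6), so a normal is n = DE × DF = (-486, -162, 729).
n = (-486, -162, 729); n·P − (-1458) = 2025; |n| = 891; distance = 2025/891 = 25/11.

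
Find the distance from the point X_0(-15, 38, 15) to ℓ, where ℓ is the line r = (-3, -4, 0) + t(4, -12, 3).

Direction vector d = (4, -12, 3).
AP = (-12, 42, 15); AP·d = -507, |AP|² = 2133, |d|² = 169.
distance² = |AP|² − (AP·d)²/|d|² = 2133 − 257049/169 = 612, so the distance is 6√17.

6√17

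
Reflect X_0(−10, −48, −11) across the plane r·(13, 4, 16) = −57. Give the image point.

(16, -40, 21)

With n = (13, 4, 16), the signed offset is (n·X_0 − (-57))/|n|² = -441/441 = -1.
X_0' = X_0 − 2t·n = (−10, −48, −11) − (-2)·(13, 4, 16) = (16, −40, 21).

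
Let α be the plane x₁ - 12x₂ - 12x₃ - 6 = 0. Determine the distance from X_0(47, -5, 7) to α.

1

Normal vector n = (1, -12, -12), and n·(47, -5, 7) - 6 = 17.
|n| = √(1 + 144 + 144) = 17, so the distance is |17|/17 = 1.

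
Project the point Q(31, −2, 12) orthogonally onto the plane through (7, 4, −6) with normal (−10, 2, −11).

(11, 2, -10)

n = (−10, 2, −11), |n|² = 225, and n·Q − 4 = -450.
t = -450/225 = -2, so the foot is Q − t·n = (31, −2, 12) − (-2)·(−10, 2, −11) = (11, 2, −10).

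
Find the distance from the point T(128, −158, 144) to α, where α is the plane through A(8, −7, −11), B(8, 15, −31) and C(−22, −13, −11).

AB = (0, 22, −20) and AC = (−30, −6, 0), so a normal is n = AB × AC = (−120, 600, 660).
Then n·(128, −158, 144) − (−12420) = −2700.
|n| = √(14400 + 360000 + 435600) = 900, so the distance is |-2700|/900 = 3.

3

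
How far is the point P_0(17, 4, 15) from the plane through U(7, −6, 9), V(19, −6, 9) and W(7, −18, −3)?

UV = (12, 0, 0) and UW = (0, −12, −12), so a normal is n = UV × UW = (0, 144, −144).
n = (0, 144, −144); n·P − (-2160) = 576; |n| = 144√2; distance = 576/(144√2) = 2√2.

2√2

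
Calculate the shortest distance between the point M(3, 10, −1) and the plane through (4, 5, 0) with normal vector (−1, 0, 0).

The plane has equation n·(r − (4, 5, 0)) = 0, i.e. n·r = -4.
n = (−1, 0, 0); n·P − (-4) = 1; |n| = 1; distance = 1/1 = 1.

1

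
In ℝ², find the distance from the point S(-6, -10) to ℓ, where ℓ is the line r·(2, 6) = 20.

46/√10

d = |2·(-6) + 6·(-10) − 20| / √(4 + 36) = |-92|/(2√10) = 46/√10.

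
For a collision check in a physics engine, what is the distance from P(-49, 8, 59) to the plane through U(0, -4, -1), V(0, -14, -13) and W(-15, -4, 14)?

UV = (0, -10, -12) and UW = (-15, 0, 15), so a normal is n = UV × UW = (-150, 180, -150).
Then n·(-49, 8, 59) - (-570) = 510.
|n| = √(22500 + 32400 + 22500) = 30√86, so the distance is |510|/(30√86) = 17/√86.

17√86/86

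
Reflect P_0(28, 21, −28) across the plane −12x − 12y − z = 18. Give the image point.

With n = (−12, −12, −1), the signed offset is (n·P_0 − 18)/|n|² = -578/289 = -2.
P_0' = P_0 − 2t·n = (28, 21, −28) − (-4)·(−12, −12, −1) = (−20, −27, −32).

(-20, -27, -32)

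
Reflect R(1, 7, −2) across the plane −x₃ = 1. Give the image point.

(1, 7, 0)

n = (0, 0, −1), |n|² = 1, n·R − 1 = 1, so t = 1/1 = 1.
Foot F = R − 1·n = (1, 7, −1); the reflection is 2F − R = (1, 7, 0).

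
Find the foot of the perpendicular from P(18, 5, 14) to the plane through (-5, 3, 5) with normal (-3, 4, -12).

(15, 9, 2)

n = (-3, 4, -12), |n|² = 169, and n·P − (-33) = -169.
t = -169/169 = -1, so the foot is P − t·n = (18, 5, 14) − (-1)·(-3, 4, -12) = (15, 9, 2).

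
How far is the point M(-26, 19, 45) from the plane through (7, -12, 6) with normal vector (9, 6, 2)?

The plane has equation n·(r − (7, -12, 6)) = 0, i.e. n·r = 3.
Then n·(-26, 19, 45) - 3 = -33.
|n| = √(81 + 36 + 4) = 11, so the distance is |-33|/11 = 3.

3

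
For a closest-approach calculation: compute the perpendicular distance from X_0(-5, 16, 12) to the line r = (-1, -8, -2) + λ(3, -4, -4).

2√33

Direction vector d = (3, -4, -4).
AP = (-4, 24, 14), and AP × d = (-40, 26, -56).
|AP × d|² = 5412 and |d|² = 41, so the distance is √(5412/41) = √132 = 2√33.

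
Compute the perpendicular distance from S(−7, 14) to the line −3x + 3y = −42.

35/√2

d = |(-3)·(-7) + 3·14 − (-42)| / √(9 + 9) = |105|/(3√2) = 35√2/2.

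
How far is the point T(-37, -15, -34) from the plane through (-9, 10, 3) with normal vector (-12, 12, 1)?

1/17

The plane has equation n·(r − (-9, 10, 3)) = 0, i.e. n·r = 231.
Then n·(-37, -15, -34) - 231 = -1.
|n| = √(144 + 144 + 1) = 17, so the distance is |-1|/17 = 1/17.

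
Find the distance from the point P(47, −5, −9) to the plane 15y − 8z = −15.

12/17

Normal vector n = (0, 15, −8), and n·(47, −5, −9) − (−15) = 12.
|n| = √(0 + 225 + 64) = 17, so the distance is |12|/17 = 12/17.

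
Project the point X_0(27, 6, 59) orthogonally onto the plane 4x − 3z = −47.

n = (4, 0, −3), |n|² = 25, and n·X_0 − (-47) = -22.
t = -22/25, so the foot is X_0 − t·n = (27, 6, 59) − (-22/25)·(4, 0, −3) = (763/25, 6, 1409/25).

(763/25, 6, 1409/25)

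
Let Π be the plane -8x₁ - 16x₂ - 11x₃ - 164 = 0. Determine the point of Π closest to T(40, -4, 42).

(24, -36, 20)

n = (-8, -16, -11), |n|² = 441, and n·T − 164 = -882.
t = -882/441 = -2, so the foot is T − t·n = (40, -4, 42) − (-2)·(-8, -16, -11) = (24, -36, 20).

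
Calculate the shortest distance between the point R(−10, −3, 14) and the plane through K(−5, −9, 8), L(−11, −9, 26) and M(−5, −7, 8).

KL = (−6, 0, 18) and KM = (0, 2, 0), so a normal is n = KL × KM = (−36, 0, −12).
d = |(-36)·(-10) + (-12)·14 − 84| / √(1296 + 0 + 144) = |108| / (12√10) = 9√10/10.

9√10/10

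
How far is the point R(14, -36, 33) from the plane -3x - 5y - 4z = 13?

Normal vector n = (-3, -5, -4), and n·(14, -36, 33) - 13 = -7.
|n| = √(9 + 25 + 16) = 5√2, so the distance is |-7|/(5√2) = 7/(5√2).

7/(5√2)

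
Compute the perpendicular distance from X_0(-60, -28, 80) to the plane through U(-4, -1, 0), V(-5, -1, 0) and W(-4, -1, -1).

UV = (-1, 0, 0) and UW = (0, 0, -1), so a normal is n = UV × UW = (0, -1, 0).
Then n·(-60, -28, 80) - 1 = 27.
|n| = √(0 + 1 + 0) = 1, so the distance is |27|/1 = 27.

27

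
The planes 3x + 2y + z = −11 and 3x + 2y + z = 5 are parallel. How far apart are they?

16/√14

Both planes have normal n = (3, 2, 1), |n| = √14. Any point on the first plane is at distance |5 − (-11)|/|n| = 16/√14 = 8√14/7 from the second.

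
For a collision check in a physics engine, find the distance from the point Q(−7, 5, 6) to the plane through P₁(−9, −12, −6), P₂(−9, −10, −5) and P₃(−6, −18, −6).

P₁P₂ = (0, 2, 1) and P₁P₃ = (3, −6, 0), so a normal is n = P₁P₂ × P₁P₃ = (6, 3, −6).
Then n·(−7, 5, 6) − (−54) = −9.
|n| = √(36 + 9 + 36) = 9, so the distance is |-9|/9 = 1.

1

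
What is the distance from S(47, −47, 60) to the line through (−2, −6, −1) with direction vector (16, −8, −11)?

3√818

Direction vector d = (16, −8, −11).
AP = (49, −41, 61), and AP × d = (939, 1515, 264).
|AP × d|² = 3246642 and |d|² = 441, so the distance is √(3246642/441) = √7362 = 3√818.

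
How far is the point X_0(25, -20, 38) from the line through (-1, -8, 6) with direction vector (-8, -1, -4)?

2√137

Direction vector d = (-8, -1, -4).
AP = (26, -12, 32); AP·d = -324, |AP|² = 1844, |d|² = 81.
distance² = |AP|² − (AP·d)²/|d|² = 1844 − 104976/81 = 548, so the distance is 2√137.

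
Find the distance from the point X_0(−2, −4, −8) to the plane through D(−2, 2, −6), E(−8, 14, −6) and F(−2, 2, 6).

DE = (−6, 12, 0) and DF = (0, 0, 12), so a normal is n = DE × DF = (144, 72, 0).
d = |144·(-2) + 72·(-4) − (-144)| / √(20736 + 5184 + 0) = |-432| / (72√5) = 6√5/5.

6√5/5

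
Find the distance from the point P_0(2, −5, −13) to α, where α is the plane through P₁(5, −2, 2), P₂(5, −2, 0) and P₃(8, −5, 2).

3√2

P₁P₂ = (0, 0, −2) and P₁P₃ = (3, −3, 0), so a normal is n = P₁P₂ × P₁P₃ = (−6, −6, 0).
d = |(-6)·2 + (-6)·(-5) − (-18)| / √(36 + 36 + 0) = |36| / (6√2) = 3√2.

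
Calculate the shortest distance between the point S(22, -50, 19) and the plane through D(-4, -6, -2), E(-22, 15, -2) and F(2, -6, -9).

DE = (-18, 21, 0) and DF = (6, 0, -7), so a normal is n = DE × DF = (-147, -126, -126).
Then n·(22, -50, 19) - 1596 = -924.
|n| = √(21609 + 15876 + 15876) = 231, so the distance is |-924|/231 = 4.

4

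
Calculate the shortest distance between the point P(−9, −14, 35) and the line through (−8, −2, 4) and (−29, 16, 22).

A direction vector is d = (−21, 18, 18).
AP = (−1, −12, 31), and AP × d = (−774, −633, −270).
|AP × d|² = 1072665 and |d|² = 1089, so the distance is √(1072665/1089) = √985.

√985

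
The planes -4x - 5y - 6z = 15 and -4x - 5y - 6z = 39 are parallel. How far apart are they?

With common normal n = (-4, -5, -6) (|n| = √77), the distance is |15 − 39|/|n| = 24/√77.

24/√77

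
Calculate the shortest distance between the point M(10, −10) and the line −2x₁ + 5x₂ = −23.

The normal to the line is n = (−2, 5) with |n| = √29.
|n·M − (-23)| = |-70 − (-23)| = 47, so the distance is 47/√29 = 47√29/29.

47/√29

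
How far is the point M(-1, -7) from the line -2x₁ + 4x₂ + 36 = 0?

√5

The normal to the line is n = (-2, 4) with |n| = 2√5.
|n·M − (-36)| = |-26 − (-36)| = 10, so the distance is 10/(2√5) = √5.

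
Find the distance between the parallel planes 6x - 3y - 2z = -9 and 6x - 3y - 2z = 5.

2

With common normal n = (6, -3, -2) (|n| = 7), the distance is |(-9) − 5|/|n| = 14/7 = 2.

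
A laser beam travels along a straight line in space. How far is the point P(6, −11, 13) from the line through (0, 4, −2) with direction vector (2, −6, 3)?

Direction vector d = (2, −6, 3).
AP = (6, −15, 15); AP·d = 147, |AP|² = 486, |d|² = 49.
distance² = |AP|² − (AP·d)²/|d|² = 486 − 21609/49 = 45, so the distance is 3√5.

3√5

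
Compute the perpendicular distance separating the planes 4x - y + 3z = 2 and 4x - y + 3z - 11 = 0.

9/√26

Both planes have normal n = (4, -1, 3), |n| = √26. Any point on the first plane is at distance |11 − 2|/|n| = 9/√26 from the second.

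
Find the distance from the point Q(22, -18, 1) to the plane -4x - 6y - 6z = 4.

5/√22

Normal vector n = (-4, -6, -6), and n·(22, -18, 1) - 4 = 10.
|n| = √(16 + 36 + 36) = 2√22, so the distance is |10|/(2√22) = 5/√22.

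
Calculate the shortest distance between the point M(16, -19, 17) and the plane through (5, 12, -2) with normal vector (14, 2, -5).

1/5

The plane has equation n·(r − (5, 12, -2)) = 0, i.e. n·r = 104.
d = |14·16 + 2·(-19) + (-5)·17 − 104| / √(196 + 4 + 25) = |-3| / 15 = 1/5.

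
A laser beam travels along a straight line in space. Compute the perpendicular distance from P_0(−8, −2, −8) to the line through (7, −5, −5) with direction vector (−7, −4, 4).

9√2

Direction vector d = (−7, −4, 4).
AP = (−15, 3, −3), and AP × d = (0, 81, 81).
|AP × d|² = 13122 and |d|² = 81, so the distance is √(13122/81) = √162 = 9√2.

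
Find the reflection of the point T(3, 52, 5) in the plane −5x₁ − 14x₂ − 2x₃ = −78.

n = (−5, −14, −2), |n|² = 225, n·T − (-78) = -675, so t = -675/225 = -3.
Foot F = T − (-3)·n = (−12, 10, −1); the reflection is 2F − T = (−27, −32, −7).

(-27, -32, -7)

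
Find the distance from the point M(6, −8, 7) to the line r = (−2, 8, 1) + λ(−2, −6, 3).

4√10

Direction vector d = (−2, −6, 3).
AP = (8, −16, 6), and AP × d = (−12, −36, −80).
|AP × d|² = 7840 and |d|² = 49, so the distance is √(7840/49) = √160 = 4√10.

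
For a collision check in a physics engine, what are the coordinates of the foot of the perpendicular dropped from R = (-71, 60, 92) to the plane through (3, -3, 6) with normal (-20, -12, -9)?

(-363/5, 1476/25, 2282/25)

The perpendicular from R has direction n = (-20, -12, -9): r = (-71, 60, 92) + μ(-20, -12, -9).
Substitute into the plane: n·(R + μn) = -78 gives -128 + 625μ = -78, so μ = 2/25.
Foot = (-71, 60, 92) + (2/25)·(-20, -12, -9) = (-363/5, 1476/25, 2282/25).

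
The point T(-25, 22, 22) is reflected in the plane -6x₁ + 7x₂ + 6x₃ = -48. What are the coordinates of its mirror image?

With n = (-6, 7, 6), the signed offset is (n·T − (-48))/|n|² = 484/121 = 4.
T' = T − 2t·n = (-25, 22, 22) − 8·(-6, 7, 6) = (23, -34, -26).

(23, -34, -26)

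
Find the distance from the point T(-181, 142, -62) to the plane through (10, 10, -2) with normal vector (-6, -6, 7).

The plane has equation n·(r − (10, 10, -2)) = 0, i.e. n·r = -134.
d = |(-6)·(-181) + (-6)·142 + 7·(-62) − (-134)| / √(36 + 36 + 49) = |-66| / 11 = 6.

6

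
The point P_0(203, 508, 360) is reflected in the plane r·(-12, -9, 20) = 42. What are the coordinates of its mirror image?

(5219/25, 12808/25, 1752/5)

With n = (-12, -9, 20), the signed offset is (n·P_0 − 42)/|n|² = 150/625 = 6/25.
P_0' = P_0 − 2t·n = (203, 508, 360) − (12/25)·(-12, -9, 20) = (5219/25, 12808/25, 1752/5).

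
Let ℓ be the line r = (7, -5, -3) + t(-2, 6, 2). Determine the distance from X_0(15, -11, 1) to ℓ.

Direction vector d = (-2, 6, 2).
AP = (8, -6, 4), and AP × d = (-36, -24, 36).
|AP × d|² = 3168 and |d|² = 44, so the distance is √(3168/44) = √72 = 6√2.

6√2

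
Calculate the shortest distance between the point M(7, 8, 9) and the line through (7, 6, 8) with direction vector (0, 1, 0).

1

Direction vector d = (0, 1, 0).
AP = (0, 2, 1), and AP × d = (−1, 0, 0).
|AP × d|² = 1 and |d|² = 1, so the distance is √1 = 1.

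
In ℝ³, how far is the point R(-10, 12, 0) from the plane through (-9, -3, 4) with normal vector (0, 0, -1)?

4

The plane has equation n·(r − (-9, -3, 4)) = 0, i.e. n·r = -4.
d = |(-1)·0 − (-4)| / √(0 + 0 + 1) = |4| / 1 = 4.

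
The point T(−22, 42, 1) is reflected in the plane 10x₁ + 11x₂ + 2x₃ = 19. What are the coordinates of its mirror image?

n = (10, 11, 2), |n|² = 225, n·T − 19 = 225, so t = 225/225 = 1.
Foot F = T − 1·n = (−32, 31, −1); the reflection is 2F − T = (−42, 20, −3).

(-42, 20, -3)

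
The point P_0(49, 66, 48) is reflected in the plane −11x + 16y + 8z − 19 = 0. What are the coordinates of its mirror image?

With n = (−11, 16, 8), the signed offset is (n·P_0 − 19)/|n|² = 882/441 = 2.
P_0' = P_0 − 2t·n = (49, 66, 48) − 4·(−11, 16, 8) = (93, 2, 16).

(93, 2, 16)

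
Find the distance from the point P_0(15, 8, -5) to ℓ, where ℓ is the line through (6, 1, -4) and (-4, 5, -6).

A direction vector is d = (-10, 4, -2).
AP = (9, 7, -1); AP·d = -60, |AP|² = 131, |d|² = 120.
distance² = |AP|² − (AP·d)²/|d|² = 131 − 3600/120 = 101, so the distance is √101.

√101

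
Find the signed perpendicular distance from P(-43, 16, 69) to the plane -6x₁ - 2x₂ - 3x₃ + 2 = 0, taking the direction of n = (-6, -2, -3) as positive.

3

n·P − (-2) = 21.
|n| = 7, so the signed distance is 21/7 = 3.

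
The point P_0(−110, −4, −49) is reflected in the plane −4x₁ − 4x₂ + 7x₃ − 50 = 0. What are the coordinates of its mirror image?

n = (−4, −4, 7), |n|² = 81, n·P_0 − 50 = 63, so t = 63/81 = 7/9.
Foot F = P_0 − (7/9)·n = (−962/9, −8/9, −490/9); the reflection is 2F − P_0 = (−934/9, 20/9, −539/9).

(-934/9, 20/9, -539/9)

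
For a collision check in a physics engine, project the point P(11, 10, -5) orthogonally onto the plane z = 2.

n = (0, 0, 1), |n|² = 1, and n·P − 2 = -7.
t = -7/1 = -7, so the foot is P − t·n = (11, 10, -5) − (-7)·(0, 0, 1) = (11, 10, 2).

(11, 10, 2)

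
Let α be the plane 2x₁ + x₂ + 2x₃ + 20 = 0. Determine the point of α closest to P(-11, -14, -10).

The perpendicular from P has direction n = (2, 1, 2): r = (-11, -14, -10) + λ(2, 1, 2).
Substitute into the plane: n·(P + λn) = -20 gives -56 + 9λ = -20, so λ = 4.
Foot = (-11, -14, -10) + 4·(2, 1, 2) = (-3, -10, -2).

(-3, -10, -2)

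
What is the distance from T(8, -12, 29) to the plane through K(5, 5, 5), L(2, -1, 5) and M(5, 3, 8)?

3

KL = (-3, -6, 0) and KM = (0, -2, 3), so a normal is n = KL × KM = (-18, 9, 6).
Then n·(8, -12, 29) - (-15) = -63.
|n| = √(324 + 81 + 36) = 21, so the distance is |-63|/21 = 3.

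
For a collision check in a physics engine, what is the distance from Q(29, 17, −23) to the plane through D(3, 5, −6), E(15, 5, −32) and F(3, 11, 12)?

DE = (12, 0, −26) and DF = (0, 6, 18), so a normal is n = DE × DF = (156, −216, 72).
Then n·(29, 17, −23) − (−1044) = 240.
|n| = √(24336 + 46656 + 5184) = 276, so the distance is |240|/276 = 20/23.

20/23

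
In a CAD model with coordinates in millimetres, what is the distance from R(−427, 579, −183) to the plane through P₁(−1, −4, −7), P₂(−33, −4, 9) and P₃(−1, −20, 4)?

9

P₁P₂ = (−32, 0, 16) and P₁P₃ = (0, −16, 11), so a normal is n = P₁P₂ × P₁P₃ = (256, 352, 512).
d = |256·(-427) + 352·579 + 512·(-183) − (-5248)| / √(65536 + 123904 + 262144) = |6048| / 672 = 9.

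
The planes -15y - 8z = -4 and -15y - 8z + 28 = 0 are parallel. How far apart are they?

24/17

With common normal n = (0, -15, -8) (|n| = 17), the distance is |(-4) − (-28)|/|n| = 24/17.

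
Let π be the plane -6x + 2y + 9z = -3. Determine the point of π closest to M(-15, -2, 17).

(-3, -6, -1)

n = (-6, 2, 9), |n|² = 121, and n·M − (-3) = 242.
t = 242/121 = 2, so the foot is M − t·n = (-15, -2, 17) − 2·(-6, 2, 9) = (-3, -6, -1).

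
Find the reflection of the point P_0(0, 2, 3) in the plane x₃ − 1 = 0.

(0, 2, -1)

n = (0, 0, 1), |n|² = 1, n·P_0 − 1 = 2, so t = 2/1 = 2.
Foot F = P_0 − 2·n = (0, 2, 1); the reflection is 2F − P_0 = (0, 2, −1).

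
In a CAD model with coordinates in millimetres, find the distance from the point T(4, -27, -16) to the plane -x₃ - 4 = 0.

12

Normal vector n = (0, 0, -1), and n·(4, -27, -16) - 4 = 12.
|n| = √(0 + 0 + 1) = 1, so the distance is |12|/1 = 12.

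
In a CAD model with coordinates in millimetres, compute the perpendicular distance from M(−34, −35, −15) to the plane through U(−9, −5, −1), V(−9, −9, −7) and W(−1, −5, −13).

13/√22

UV = (0, −4, −6) and UW = (8, 0, −12), so a normal is n = UV × UW = (48, −48, 32).
Then n·(−34, −35, −15) − (−224) = −208.
|n| = √(2304 + 2304 + 1024) = 16√22, so the distance is |-208|/(16√22) = 13√22/22.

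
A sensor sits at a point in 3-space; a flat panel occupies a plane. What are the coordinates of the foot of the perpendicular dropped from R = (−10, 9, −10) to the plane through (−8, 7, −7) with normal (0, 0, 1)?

n = (0, 0, 1), |n|² = 1, and n·R − (-7) = -3.
t = -3/1 = -3, so the foot is R − t·n = (−10, 9, −10) − (-3)·(0, 0, 1) = (−10, 9, −7).

(-10, 9, -7)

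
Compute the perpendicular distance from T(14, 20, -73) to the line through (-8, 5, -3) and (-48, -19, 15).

A direction vector is d = (-40, -24, 18).
AP = (22, 15, -70); AP·d = -2500, |AP|² = 5609, |d|² = 2500.
distance² = |AP|² − (AP·d)²/|d|² = 5609 − 6250000/2500 = 3109, so the distance is √3109.

√3109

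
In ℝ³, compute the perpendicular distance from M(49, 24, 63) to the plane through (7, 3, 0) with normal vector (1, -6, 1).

21√38/38

The plane has equation n·(r − (7, 3, 0)) = 0, i.e. n·r = -11.
Then n·(49, 24, 63) - (-11) = -21.
|n| = √(1 + 36 + 1) = √38, so the distance is |-21|/√38 = 21/√38.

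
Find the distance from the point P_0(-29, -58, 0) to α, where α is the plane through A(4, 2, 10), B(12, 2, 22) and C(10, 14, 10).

AB = (8, 0, 12) and AC = (6, 12, 0), so a normal is n = AB × AC = (-144, 72, 96).
Then n·(-29, -58, 0) - 528 = -528.
|n| = √(20736 + 5184 + 9216) = 24√61, so the distance is |-528|/(24√61) = 22√61/61.

22/√61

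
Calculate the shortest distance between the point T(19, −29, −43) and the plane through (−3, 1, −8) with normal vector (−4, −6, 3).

13/√61

The plane has equation n·(r − (−3, 1, −8)) = 0, i.e. n·r = -18.
Then n·(19, −29, −43) − (−18) = −13.
|n| = √(16 + 36 + 9) = √61, so the distance is |-13|/√61 = 13√61/61.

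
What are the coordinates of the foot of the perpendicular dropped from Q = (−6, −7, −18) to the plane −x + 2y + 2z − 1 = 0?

(-11, 3, -8)

The perpendicular from Q has direction n = (−1, 2, 2): r = (−6, −7, −18) + μ(−1, 2, 2).
Substitute into the plane: n·(Q + μn) = 1 gives -44 + 9μ = 1, so μ = 5.
Foot = (−6, −7, −18) + 5·(−1, 2, 2) = (−11, 3, −8).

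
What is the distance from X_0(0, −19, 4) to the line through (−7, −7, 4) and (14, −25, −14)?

6√2

A direction vector is d = (21, −18, −18).
AP = (7, −12, 0), and AP × d = (216, 126, 126).
|AP × d|² = 78408 and |d|² = 1089, so the distance is √(78408/1089) = √72 = 6√2.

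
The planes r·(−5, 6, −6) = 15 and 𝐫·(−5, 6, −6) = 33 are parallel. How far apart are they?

18/√97

With common normal n = (−5, 6, −6) (|n| = √97), the distance is |15 − 33|/|n| = 18/√97.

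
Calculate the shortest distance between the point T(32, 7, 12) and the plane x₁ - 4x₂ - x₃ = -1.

7/(3√2)

n = (1, -4, -1); n·P − (-1) = -7; |n| = 3√2; distance = 7/(3√2).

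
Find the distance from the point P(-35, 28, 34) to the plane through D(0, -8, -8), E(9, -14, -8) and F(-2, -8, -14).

30/11

DE = (9, -6, 0) and DF = (-2, 0, -6), so a normal is n = DE × DF = (36, 54, -12).
d = |36·(-35) + 54·28 + (-12)·34 − (-336)| / √(1296 + 2916 + 144) = |180| / 66 = 30/11.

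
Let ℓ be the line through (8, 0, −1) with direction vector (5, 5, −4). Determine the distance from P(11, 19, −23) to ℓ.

2√65

Direction vector d = (5, 5, −4).
AP = (3, 19, −22); AP·d = 198, |AP|² = 854, |d|² = 66.
distance² = |AP|² − (AP·d)²/|d|² = 854 − 39204/66 = 260, so the distance is 2√65.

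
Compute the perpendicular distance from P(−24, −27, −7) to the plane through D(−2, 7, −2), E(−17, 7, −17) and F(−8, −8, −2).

DE = (−15, 0, −15) and DF = (−6, −15, 0), so a normal is n = DE × DF = (−225, 90, 225).
Then n·(−24, −27, −7) − 630 = 765.
|n| = √(50625 + 8100 + 50625) = 135√6, so the distance is |765|/(135√6) = 17/(3√6).

17√6/18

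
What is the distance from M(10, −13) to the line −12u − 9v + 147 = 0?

48/5

The normal to the line is n = (−12, −9) with |n| = 15.
|n·M − (-147)| = |-3 − (-147)| = 144, so the distance is 144/15 = 48/5.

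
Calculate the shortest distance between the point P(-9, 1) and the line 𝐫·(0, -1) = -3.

d = |0·(-9) + (-1)·1 − (-3)| / √(0 + 1) = |2|/1 = 2.

2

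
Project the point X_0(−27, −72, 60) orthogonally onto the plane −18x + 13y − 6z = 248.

(-63, -46, 48)

n = (−18, 13, −6), |n|² = 529, and n·X_0 − 248 = -1058.
t = -1058/529 = -2, so the foot is X_0 − t·n = (−27, −72, 60) − (-2)·(−18, 13, −6) = (−63, −46, 48).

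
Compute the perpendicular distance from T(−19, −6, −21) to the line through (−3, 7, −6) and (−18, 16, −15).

√478

A direction vector is d = (−15, 9, −9).
AP = (−16, −13, −15), and AP × d = (252, 81, −339).
|AP × d|² = 184986 and |d|² = 387, so the distance is √(184986/387) = √478.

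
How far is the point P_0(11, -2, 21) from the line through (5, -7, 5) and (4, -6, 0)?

√74

A direction vector is d = (-1, 1, -5).
AP = (6, 5, 16), and AP × d = (-41, 14, 11).
|AP × d|² = 1998 and |d|² = 27, so the distance is √(1998/27) = √74.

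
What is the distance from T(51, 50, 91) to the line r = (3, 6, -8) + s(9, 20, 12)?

Direction vector d = (9, 20, 12).
AP = (48, 44, 99); AP·d = 2500, |AP|² = 14041, |d|² = 625.
distance² = |AP|² − (AP·d)²/|d|² = 14041 − 6250000/625 = 4041, so the distance is 3√449.

3√449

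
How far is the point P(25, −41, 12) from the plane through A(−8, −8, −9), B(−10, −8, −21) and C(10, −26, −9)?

AB = (−2, 0, −12) and AC = (18, −18, 0), so a normal is n = AB × AC = (−216, −216, 36).
n = (−216, −216, 36); n·P − 3132 = 756; |n| = 36√73; distance = 756/(36√73) = 21/√73.

21/√73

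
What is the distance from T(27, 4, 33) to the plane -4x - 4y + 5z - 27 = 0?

14/√57

n = (-4, -4, 5); n·P − 27 = 14; |n| = √57; distance = 14/√57.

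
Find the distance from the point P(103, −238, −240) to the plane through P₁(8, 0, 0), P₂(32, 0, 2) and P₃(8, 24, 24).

7

P₁P₂ = (24, 0, 2) and P₁P₃ = (0, 24, 24), so a normal is n = P₁P₂ × P₁P₃ = (−48, −576, 576).
d = |(-48)·103 + (-576)·(-238) + 576·(-240) − (-384)| / √(2304 + 331776 + 331776) = |-5712| / 816 = 7.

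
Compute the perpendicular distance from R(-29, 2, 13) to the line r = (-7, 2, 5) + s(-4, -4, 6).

2√69

Direction vector d = (-4, -4, 6).
AP = (-22, 0, 8); AP·d = 136, |AP|² = 548, |d|² = 68.
distance² = |AP|² − (AP·d)²/|d|² = 548 − 18496/68 = 276, so the distance is 2√69.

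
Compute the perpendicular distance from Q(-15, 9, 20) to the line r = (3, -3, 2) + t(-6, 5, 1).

3√26

Direction vector d = (-6, 5, 1).
AP = (-18, 12, 18); AP·d = 186, |AP|² = 792, |d|² = 62.
distance² = |AP|² − (AP·d)²/|d|² = 792 − 34596/62 = 234, so the distance is 3√26.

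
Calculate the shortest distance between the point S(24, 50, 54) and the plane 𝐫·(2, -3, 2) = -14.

Normal vector n = (2, -3, 2), and n·(24, 50, 54) - (-14) = 20.
|n| = √(4 + 9 + 4) = √17, so the distance is |20|/√17 = 20√17/17.

20/√17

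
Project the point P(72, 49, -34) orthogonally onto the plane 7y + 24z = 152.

(72, 56, -10)

n = (0, 7, 24), |n|² = 625, and n·P − 152 = -625.
t = -625/625 = -1, so the foot is P − t·n = (72, 49, -34) − (-1)·(0, 7, 24) = (72, 56, -10).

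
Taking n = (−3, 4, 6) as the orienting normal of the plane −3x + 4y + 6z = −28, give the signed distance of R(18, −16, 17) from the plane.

n·R − (-28) = 12.
|n| = √61, so the signed distance is 12√61/61.

12√61/61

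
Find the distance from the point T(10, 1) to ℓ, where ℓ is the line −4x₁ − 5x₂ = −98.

53/√41

d = |(-4)·10 + (-5)·1 − (-98)| / √(16 + 25) = |53|/√41 = 53√41/41.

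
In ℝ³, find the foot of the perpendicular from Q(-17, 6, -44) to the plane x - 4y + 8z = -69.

The perpendicular from Q has direction n = (1, -4, 8): r = (-17, 6, -44) + μ(1, -4, 8).
Substitute into the plane: n·(Q + μn) = -69 gives -393 + 81μ = -69, so μ = 4.
Foot = (-17, 6, -44) + 4·(1, -4, 8) = (-13, -10, -12).

(-13, -10, -12)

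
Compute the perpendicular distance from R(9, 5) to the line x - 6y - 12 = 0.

d = |1·9 + (-6)·5 − 12| / √(1 + 36) = |-33|/√37 = 33√37/37.

33/√37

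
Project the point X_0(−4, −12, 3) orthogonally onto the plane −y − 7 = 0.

(-4, -7, 3)

n = (0, −1, 0), |n|² = 1, and n·X_0 − 7 = 5.
t = 5/1 = 5, so the foot is X_0 − t·n = (−4, −12, 3) − 5·(0, −1, 0) = (−4, −7, 3).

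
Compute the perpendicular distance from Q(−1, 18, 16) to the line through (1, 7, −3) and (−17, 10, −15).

√433

A direction vector is d = (−18, 3, −12).
AP = (−2, 11, 19), and AP × d = (−189, −366, 192).
|AP × d|² = 206541 and |d|² = 477, so the distance is √(206541/477) = √433.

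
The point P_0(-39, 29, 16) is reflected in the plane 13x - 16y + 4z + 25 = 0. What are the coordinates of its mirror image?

(13, -35, 32)

n = (13, -16, 4), |n|² = 441, n·P_0 − (-25) = -882, so t = -882/441 = -2.
Foot F = P_0 − (-2)·n = (-13, -3, 24); the reflection is 2F − P_0 = (13, -35, 32).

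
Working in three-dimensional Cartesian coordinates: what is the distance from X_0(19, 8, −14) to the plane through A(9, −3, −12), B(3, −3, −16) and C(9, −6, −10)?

4√17/17

AB = (−6, 0, −4) and AC = (0, −3, 2), so a normal is n = AB × AC = (−12, 12, 18).
Then n·(19, 8, −14) − (−360) = −24.
|n| = √(144 + 144 + 324) = 6√17, so the distance is |-24|/(6√17) = 4/√17.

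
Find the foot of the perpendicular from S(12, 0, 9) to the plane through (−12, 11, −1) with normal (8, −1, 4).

(-12, 3, -3)

The perpendicular from S has direction n = (8, −1, 4): r = (12, 0, 9) + μ(8, −1, 4).
Substitute into the plane: n·(S + μn) = -111 gives 132 + 81μ = -111, so μ = -3.
Foot = (12, 0, 9) + (-3)·(8, −1, 4) = (−12, 3, −3).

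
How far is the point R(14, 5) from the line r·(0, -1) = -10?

5

The normal to the line is n = (0, -1) with |n| = 1.
|n·R − (-10)| = |-5 − (-10)| = 5, so the distance is 5/1 = 5.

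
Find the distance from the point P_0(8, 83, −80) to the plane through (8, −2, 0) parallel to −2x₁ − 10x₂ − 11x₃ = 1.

2

Parallel planes share the normal n = (−2, −10, −11); since (8, −2, 0) lies on the plane, its equation is −2x₁ − 10x₂ − 11x₃ = 4.
d = |(-2)·8 + (-10)·83 + (-11)·(-80) − 4| / √(4 + 100 + 121) = |30| / 15 = 2.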